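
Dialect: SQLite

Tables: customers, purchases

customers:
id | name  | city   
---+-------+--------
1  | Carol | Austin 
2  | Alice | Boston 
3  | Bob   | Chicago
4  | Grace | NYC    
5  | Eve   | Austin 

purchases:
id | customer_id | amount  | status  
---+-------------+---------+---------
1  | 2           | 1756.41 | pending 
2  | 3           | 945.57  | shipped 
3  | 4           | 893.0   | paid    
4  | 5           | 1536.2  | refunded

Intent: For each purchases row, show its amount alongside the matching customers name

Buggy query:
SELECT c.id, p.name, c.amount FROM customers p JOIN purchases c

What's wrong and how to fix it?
Bug: JOIN with no ON clause produces a cartesian product; every purchases row pairs with every customers row

Fix: Add ON c.customer_id = p.id to the JOIN

Corrected query:
SELECT c.id, p.name, c.amount FROM customers p JOIN purchases c ON c.customer_id = p.id

Result:
id | name  | amount 
---+-------+--------
1  | Alice | 1756.41
2  | Bob   | 945.57 
3  | Grace | 893    
4  | Eve   | 1536.2 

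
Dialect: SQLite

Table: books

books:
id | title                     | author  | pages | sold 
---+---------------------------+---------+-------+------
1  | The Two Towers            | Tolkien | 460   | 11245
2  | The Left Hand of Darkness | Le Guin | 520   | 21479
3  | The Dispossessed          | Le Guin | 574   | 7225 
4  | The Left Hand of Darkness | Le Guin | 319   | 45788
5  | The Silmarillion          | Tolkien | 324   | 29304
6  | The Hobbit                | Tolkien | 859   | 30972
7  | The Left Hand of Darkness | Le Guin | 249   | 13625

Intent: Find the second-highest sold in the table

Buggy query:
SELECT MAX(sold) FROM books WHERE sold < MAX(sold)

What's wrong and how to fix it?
Bug: MAX(sold) on the right of the comparison is an aggregate-in-WHERE error

Fix: Compute the overall MAX in a subquery, then take MAX of rows below it

Corrected query:
SELECT MAX(sold) FROM books WHERE sold < (SELECT MAX(sold) FROM books)

Result:
MAX(sold)
---------
30972    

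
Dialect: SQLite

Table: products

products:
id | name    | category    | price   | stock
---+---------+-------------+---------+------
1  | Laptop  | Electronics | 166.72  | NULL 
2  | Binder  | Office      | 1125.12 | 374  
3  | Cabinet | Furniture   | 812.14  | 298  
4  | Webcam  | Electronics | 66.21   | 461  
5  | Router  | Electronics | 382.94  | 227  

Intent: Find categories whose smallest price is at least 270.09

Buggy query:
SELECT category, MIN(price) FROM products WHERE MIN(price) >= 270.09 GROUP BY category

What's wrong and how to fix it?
Bug: MIN() in WHERE is a misuse of aggregate

Fix: Use HAVING for the per-group MIN condition

Corrected query:
SELECT category, MIN(price) FROM products GROUP BY category HAVING MIN(price) >= 270.09

Result:
category  | MIN(price)
----------+-----------
Furniture | 812.14    
Office    | 1125.12   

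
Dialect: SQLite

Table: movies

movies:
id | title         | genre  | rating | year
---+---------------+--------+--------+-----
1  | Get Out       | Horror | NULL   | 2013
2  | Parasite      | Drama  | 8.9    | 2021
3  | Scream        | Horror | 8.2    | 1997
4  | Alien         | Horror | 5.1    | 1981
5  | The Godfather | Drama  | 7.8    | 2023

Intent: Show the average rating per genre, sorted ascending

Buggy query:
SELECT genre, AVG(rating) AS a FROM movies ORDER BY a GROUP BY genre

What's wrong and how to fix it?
Bug: ORDER BY appears before GROUP BY; SQL clause order requires GROUP BY first

Fix: Reorder: SELECT … FROM … GROUP BY … ORDER BY …

Corrected query:
SELECT genre, AVG(rating) AS a FROM movies GROUP BY genre ORDER BY a

Result:
genre  | a   
-------+-----
Horror | 6.65
Drama  | 8.35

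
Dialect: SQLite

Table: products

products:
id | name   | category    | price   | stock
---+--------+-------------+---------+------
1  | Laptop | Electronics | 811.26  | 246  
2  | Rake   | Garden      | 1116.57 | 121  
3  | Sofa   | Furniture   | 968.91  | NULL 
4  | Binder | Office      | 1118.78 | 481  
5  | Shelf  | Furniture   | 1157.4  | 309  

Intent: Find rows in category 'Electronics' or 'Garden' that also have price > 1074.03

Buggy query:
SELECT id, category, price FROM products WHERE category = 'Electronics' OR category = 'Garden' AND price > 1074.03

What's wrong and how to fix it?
Bug: AND binds tighter than OR, so this parses as category = 'Electronics' OR (category = 'Garden' AND price > 1074.03)

Fix: Add parentheses around the OR so the AND applies to both alternatives

Corrected query:
SELECT id, category, price FROM products WHERE (category = 'Electronics' OR category = 'Garden') AND price > 1074.03

Result:
id | category | price  
---+----------+--------
2  | Garden   | 1116.57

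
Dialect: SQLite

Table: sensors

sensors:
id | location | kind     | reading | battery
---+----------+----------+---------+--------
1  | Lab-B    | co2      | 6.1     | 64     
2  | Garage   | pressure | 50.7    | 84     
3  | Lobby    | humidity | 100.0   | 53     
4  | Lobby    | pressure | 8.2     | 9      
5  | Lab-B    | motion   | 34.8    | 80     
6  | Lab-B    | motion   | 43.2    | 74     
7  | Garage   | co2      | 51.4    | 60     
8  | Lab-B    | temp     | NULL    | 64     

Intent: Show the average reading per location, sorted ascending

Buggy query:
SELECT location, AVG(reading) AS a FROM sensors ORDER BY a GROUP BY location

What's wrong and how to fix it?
Bug: ORDER BY appears before GROUP BY; SQL clause order requires GROUP BY first

Fix: Move ORDER BY to the end, after GROUP BY

Corrected query:
SELECT location, AVG(reading) AS a FROM sensors GROUP BY location ORDER BY a

Result:
location | a        
---------+----------
Lab-B    | 28.033333
Garage   | 51.05    
Lobby    | 54.1     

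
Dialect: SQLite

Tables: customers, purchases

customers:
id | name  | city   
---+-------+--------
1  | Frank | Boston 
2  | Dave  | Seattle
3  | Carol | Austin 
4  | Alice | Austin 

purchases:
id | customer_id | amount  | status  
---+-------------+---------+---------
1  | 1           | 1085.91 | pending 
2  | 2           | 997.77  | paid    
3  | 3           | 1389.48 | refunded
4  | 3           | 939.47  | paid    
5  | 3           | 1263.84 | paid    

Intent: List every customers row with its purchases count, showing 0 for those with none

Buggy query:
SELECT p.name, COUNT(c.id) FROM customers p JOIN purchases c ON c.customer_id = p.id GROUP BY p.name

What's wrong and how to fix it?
Bug: INNER JOIN drops customers rows that have no matching purchases rows

Fix: Switch to LEFT JOIN to retain unmatched parent rows

Corrected query:
SELECT p.name, COUNT(c.id) FROM customers p LEFT JOIN purchases c ON c.customer_id = p.id GROUP BY p.name

Result:
name  | COUNT(c.id)
------+------------
Alice | 0          
Carol | 3          
Dave  | 1          
Frank | 1          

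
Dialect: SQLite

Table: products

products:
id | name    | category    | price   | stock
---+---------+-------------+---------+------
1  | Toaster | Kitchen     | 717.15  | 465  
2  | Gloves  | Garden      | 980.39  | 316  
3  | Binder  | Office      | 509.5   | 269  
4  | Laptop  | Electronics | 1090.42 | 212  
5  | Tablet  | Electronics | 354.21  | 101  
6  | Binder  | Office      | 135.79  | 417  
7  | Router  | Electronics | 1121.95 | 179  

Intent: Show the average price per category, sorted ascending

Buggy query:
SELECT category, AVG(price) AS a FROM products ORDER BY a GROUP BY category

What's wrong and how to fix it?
Bug: GROUP BY must precede ORDER BY

Fix: Move ORDER BY to the end, after GROUP BY

Corrected query:
SELECT category, AVG(price) AS a FROM products GROUP BY category ORDER BY a

Result:
category    | a         
------------+-----------
Office      | 322.645   
Kitchen     | 717.15    
Electronics | 855.526667
Garden      | 980.39    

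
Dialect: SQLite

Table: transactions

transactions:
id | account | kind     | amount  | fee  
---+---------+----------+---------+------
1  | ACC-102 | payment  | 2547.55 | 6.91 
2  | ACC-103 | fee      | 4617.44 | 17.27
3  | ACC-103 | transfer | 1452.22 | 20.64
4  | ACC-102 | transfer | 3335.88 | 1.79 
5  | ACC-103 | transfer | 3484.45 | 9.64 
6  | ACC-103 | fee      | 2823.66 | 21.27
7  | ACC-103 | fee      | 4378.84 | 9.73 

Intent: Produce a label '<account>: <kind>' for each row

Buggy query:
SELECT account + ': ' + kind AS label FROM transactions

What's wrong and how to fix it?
Bug: '+' is numeric addition; on text columns SQLite converts them to 0 instead of concatenating

Fix: Replace + with || to concatenate text

Corrected query:
SELECT account || ': ' || kind AS label FROM transactions

Result:
label            
-----------------
ACC-102: payment 
ACC-103: fee     
ACC-103: transfer
ACC-102: transfer
ACC-103: transfer
ACC-103: fee     
ACC-103: fee     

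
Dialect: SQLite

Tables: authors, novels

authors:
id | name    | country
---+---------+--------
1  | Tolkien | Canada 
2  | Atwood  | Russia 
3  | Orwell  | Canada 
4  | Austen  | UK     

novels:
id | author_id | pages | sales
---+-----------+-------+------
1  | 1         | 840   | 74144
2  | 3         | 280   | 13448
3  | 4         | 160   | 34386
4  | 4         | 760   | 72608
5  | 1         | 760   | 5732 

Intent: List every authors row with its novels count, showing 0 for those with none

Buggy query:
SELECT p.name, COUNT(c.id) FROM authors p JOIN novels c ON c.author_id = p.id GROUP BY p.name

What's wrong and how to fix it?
Bug: INNER JOIN drops authors rows that have no matching novels rows

Fix: Switch to LEFT JOIN to retain unmatched parent rows

Corrected query:
SELECT p.name, COUNT(c.id) FROM authors p LEFT JOIN novels c ON c.author_id = p.id GROUP BY p.name

Result:
name    | COUNT(c.id)
--------+------------
Atwood  | 0          
Austen  | 2          
Orwell  | 1          
Tolkien | 2          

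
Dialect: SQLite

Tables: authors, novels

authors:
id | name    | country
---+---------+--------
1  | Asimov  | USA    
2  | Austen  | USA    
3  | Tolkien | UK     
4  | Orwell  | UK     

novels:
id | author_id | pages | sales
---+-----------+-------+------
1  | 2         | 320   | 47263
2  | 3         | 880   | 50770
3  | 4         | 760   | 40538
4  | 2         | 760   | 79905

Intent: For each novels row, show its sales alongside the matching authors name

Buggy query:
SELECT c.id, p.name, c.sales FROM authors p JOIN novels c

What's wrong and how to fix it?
Bug: JOIN with no ON clause produces a cartesian product; every novels row pairs with every authors row

Fix: Add ON c.author_id = p.id to the JOIN

Corrected query:
SELECT c.id, p.name, c.sales FROM authors p JOIN novels c ON c.author_id = p.id

Result:
id | name    | sales
---+---------+------
1  | Austen  | 47263
2  | Tolkien | 50770
3  | Orwell  | 40538
4  | Austen  | 79905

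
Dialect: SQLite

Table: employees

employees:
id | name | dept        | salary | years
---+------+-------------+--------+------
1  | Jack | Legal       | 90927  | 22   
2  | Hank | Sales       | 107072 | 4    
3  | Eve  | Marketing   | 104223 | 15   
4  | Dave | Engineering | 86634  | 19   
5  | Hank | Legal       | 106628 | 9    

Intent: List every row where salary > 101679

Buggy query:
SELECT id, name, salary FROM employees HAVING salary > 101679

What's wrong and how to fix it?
Bug: This is a non-aggregate query (no GROUP BY, no aggregates), so in SQLite the HAVING clause is invalid here; a row-level condition belongs in WHERE

Fix: Replace HAVING with WHERE since the condition applies to individual rows

Corrected query:
SELECT id, name, salary FROM employees WHERE salary > 101679

Result:
id | name | salary
---+------+-------
2  | Hank | 107072
3  | Eve  | 104223
5  | Hank | 106628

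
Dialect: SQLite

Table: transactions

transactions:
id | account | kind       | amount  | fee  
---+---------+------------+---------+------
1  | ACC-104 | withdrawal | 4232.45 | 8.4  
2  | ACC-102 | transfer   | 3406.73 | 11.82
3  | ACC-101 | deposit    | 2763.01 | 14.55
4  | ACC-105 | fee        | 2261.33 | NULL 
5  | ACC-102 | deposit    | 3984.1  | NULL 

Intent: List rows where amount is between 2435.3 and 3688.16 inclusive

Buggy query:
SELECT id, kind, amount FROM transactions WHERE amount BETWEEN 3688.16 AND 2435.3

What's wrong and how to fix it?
Bug: The bounds are reversed; BETWEEN a AND b requires a <= b to match anything

Fix: Swap the bounds so the smaller value comes first

Corrected query:
SELECT id, kind, amount FROM transactions WHERE amount BETWEEN 2435.3 AND 3688.16

Result:
id | kind     | amount 
---+----------+--------
2  | transfer | 3406.73
3  | deposit  | 2763.01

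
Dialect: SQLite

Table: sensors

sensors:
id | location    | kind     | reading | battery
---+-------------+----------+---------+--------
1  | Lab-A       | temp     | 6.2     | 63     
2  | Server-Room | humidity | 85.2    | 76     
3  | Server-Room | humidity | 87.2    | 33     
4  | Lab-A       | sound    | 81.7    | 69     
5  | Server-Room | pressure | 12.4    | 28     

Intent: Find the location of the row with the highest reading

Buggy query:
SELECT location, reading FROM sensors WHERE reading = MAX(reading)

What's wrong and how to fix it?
Bug: MAX(reading) is an aggregate and cannot be used directly in WHERE

Fix: Use a subquery: WHERE reading = (SELECT MAX(reading) FROM sensors)

Corrected query:
SELECT location, reading FROM sensors WHERE reading = (SELECT MAX(reading) FROM sensors)

Result:
location    | reading
------------+--------
Server-Room | 87.2   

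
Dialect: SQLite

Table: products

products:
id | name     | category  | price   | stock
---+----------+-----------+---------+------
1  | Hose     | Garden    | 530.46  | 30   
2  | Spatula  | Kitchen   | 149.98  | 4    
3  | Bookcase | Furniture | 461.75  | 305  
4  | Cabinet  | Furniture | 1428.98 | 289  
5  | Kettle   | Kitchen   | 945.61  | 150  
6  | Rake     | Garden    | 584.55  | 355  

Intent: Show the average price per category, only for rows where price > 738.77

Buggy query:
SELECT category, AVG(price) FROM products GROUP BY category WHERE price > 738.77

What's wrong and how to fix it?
Bug: WHERE cannot follow GROUP BY

Fix: Move the WHERE clause before GROUP BY

Corrected query:
SELECT category, AVG(price) FROM products WHERE price > 738.77 GROUP BY category

Result:
category  | AVG(price)
----------+-----------
Furniture | 1428.98   
Kitchen   | 945.61    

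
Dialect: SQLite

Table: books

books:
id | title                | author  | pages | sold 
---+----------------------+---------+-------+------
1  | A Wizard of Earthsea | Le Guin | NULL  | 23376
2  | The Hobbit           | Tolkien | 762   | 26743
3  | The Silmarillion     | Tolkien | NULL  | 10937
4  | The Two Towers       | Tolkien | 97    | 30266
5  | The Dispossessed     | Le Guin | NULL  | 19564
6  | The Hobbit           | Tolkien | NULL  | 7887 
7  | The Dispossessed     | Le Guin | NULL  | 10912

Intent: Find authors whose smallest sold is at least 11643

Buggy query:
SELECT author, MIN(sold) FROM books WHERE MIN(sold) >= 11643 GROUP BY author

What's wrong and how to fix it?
Bug: Aggregates like MIN are computed per group after WHERE runs

Fix: Use HAVING for the per-group MIN condition

Corrected query:
SELECT author, MIN(sold) FROM books GROUP BY author HAVING MIN(sold) >= 11643

Result:
(no rows)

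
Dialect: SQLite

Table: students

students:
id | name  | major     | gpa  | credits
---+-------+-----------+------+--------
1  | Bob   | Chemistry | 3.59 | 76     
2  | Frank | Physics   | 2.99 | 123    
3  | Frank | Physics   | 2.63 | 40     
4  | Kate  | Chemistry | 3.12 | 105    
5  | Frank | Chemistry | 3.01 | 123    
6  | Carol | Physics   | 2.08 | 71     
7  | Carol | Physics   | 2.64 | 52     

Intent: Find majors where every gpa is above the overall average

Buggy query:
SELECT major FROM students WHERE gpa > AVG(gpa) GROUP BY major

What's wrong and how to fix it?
Bug: AVG() is an aggregate; it can't sit directly in WHERE

Fix: Compute the overall average in a scalar subquery and compare each group's MIN against it in HAVING

Corrected query:
SELECT major FROM students GROUP BY major HAVING MIN(gpa) > (SELECT AVG(gpa) FROM students)

Result:
major    
---------
Chemistry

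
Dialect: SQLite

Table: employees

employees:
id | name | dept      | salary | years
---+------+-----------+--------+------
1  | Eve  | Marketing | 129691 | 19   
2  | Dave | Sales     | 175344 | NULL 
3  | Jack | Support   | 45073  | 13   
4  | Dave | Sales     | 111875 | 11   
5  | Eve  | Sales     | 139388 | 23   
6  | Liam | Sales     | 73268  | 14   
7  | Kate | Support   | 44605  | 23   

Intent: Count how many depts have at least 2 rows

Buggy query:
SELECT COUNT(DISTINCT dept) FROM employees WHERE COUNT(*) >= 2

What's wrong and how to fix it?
Bug: COUNT(*) cannot appear in WHERE; the per-group count doesn't exist yet

Fix: Use a subquery that GROUPs and filters with HAVING, then count its rows

Corrected query:
SELECT COUNT(*) FROM (SELECT dept FROM employees GROUP BY dept HAVING COUNT(*) >= 2)

Result:
COUNT(*)
--------
2       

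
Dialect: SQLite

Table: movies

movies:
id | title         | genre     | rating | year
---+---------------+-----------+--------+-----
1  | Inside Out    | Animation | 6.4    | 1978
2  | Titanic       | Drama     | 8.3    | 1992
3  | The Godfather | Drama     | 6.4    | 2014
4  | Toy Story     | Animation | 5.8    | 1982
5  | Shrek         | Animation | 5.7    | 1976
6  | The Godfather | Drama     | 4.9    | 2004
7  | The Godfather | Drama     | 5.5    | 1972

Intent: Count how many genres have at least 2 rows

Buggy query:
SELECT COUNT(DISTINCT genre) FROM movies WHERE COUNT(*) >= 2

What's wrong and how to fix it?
Bug: WHERE filters individual rows, not groups, so a group-level COUNT is invalid there

Fix: Use a subquery that GROUPs and filters with HAVING, then count its rows

Corrected query:
SELECT COUNT(*) FROM (SELECT genre FROM movies GROUP BY genre HAVING COUNT(*) >= 2)

Result:
COUNT(*)
--------
2       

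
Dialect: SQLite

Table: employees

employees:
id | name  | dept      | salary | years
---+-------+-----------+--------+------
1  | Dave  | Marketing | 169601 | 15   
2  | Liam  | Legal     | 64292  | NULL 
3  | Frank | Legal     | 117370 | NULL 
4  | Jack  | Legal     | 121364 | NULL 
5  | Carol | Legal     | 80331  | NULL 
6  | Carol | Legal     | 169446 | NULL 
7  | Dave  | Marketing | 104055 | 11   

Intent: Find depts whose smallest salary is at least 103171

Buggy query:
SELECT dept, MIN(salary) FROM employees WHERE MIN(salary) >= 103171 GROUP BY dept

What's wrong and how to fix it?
Bug: Aggregates like MIN are computed per group after WHERE runs

Fix: Use HAVING for the per-group MIN condition

Corrected query:
SELECT dept, MIN(salary) FROM employees GROUP BY dept HAVING MIN(salary) >= 103171

Result:
dept      | MIN(salary)
----------+------------
Marketing | 104055     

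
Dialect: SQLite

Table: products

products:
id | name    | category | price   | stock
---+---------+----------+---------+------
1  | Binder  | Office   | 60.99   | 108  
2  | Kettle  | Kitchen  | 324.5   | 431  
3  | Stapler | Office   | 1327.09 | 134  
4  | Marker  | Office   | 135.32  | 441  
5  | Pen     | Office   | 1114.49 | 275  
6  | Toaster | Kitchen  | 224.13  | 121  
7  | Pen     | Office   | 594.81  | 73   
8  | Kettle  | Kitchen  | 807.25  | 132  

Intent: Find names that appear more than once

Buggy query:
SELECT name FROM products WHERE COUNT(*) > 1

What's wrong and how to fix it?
Bug: WHERE can't reference COUNT(*); aggregates are computed after WHERE

Fix: GROUP BY name, then filter groups with HAVING COUNT(*) > 1

Corrected query:
SELECT name FROM products GROUP BY name HAVING COUNT(*) > 1

Result:
name  
------
Kettle
Pen   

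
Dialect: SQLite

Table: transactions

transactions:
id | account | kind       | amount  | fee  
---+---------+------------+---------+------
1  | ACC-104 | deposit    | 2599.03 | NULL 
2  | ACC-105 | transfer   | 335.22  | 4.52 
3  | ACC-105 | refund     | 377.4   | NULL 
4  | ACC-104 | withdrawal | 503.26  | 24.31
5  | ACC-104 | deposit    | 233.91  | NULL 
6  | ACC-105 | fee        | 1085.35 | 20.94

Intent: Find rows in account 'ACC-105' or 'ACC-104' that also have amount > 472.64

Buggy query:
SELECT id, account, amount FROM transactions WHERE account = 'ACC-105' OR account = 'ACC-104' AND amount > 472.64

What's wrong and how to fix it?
Bug: Without parentheses, AND is evaluated before OR, so the amount filter only applies to the 'ACC-104' branch

Fix: Add parentheses around the OR so the AND applies to both alternatives

Corrected query:
SELECT id, account, amount FROM transactions WHERE (account = 'ACC-105' OR account = 'ACC-104') AND amount > 472.64

Result:
id | account | amount 
---+---------+--------
1  | ACC-104 | 2599.03
4  | ACC-104 | 503.26 
6  | ACC-105 | 1085.35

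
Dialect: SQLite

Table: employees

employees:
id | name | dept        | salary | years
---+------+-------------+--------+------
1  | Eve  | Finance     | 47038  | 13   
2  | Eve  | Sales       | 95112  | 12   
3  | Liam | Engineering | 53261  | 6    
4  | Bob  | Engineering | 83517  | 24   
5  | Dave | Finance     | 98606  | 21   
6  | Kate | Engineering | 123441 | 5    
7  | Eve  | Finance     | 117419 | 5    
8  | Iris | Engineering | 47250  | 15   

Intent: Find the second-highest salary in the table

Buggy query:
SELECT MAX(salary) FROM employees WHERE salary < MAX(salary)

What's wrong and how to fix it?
Bug: The inner MAX is an aggregate inside WHERE, which is not allowed

Fix: Compute the overall MAX in a subquery, then take MAX of rows below it

Corrected query:
SELECT MAX(salary) FROM employees WHERE salary < (SELECT MAX(salary) FROM employees)

Result:
MAX(salary)
-----------
117419     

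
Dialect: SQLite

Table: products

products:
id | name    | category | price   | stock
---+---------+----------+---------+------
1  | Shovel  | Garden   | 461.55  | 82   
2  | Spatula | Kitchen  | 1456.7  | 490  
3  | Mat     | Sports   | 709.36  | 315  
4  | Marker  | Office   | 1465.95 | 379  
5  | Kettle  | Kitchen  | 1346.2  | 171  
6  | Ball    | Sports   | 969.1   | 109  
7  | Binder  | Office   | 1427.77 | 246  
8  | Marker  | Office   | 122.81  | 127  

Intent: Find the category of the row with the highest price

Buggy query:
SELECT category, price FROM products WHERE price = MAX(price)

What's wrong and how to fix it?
Bug: WHERE is evaluated per row; an aggregate over the whole table isn't defined there

Fix: Use a subquery: WHERE price = (SELECT MAX(price) FROM products)

Corrected query:
SELECT category, price FROM products WHERE price = (SELECT MAX(price) FROM products)

Result:
category | price  
---------+--------
Office   | 1465.95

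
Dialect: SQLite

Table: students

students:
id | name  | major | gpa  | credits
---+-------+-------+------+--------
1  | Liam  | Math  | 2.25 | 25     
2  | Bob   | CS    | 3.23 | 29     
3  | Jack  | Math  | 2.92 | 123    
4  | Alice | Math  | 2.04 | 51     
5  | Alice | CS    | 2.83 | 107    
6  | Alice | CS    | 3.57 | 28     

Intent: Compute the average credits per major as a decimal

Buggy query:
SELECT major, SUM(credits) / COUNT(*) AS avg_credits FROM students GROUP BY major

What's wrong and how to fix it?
Bug: SUM(credits) and COUNT(*) are both integers; the division truncates the fractional part

Fix: Multiply by 1.0 (or CAST to REAL) to force floating-point division

Corrected query:
SELECT major, SUM(credits) * 1.0 / COUNT(*) AS avg_credits FROM students GROUP BY major

Result:
major | avg_credits
------+------------
CS    | 54.666667  
Math  | 66.333333  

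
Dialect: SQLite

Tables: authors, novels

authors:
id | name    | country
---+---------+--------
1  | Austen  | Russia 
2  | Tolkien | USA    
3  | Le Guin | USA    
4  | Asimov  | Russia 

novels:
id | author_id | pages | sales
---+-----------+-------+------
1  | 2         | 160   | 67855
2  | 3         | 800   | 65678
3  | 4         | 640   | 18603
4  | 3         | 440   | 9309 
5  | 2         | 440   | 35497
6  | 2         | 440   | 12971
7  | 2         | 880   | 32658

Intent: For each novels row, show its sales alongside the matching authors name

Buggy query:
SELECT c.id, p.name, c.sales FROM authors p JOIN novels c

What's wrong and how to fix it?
Bug: Missing join condition: each novels row is matched to all authors rows instead of just its own

Fix: Add ON c.author_id = p.id to the JOIN

Corrected query:
SELECT c.id, p.name, c.sales FROM authors p JOIN novels c ON c.author_id = p.id

Result:
id | name    | sales
---+---------+------
1  | Tolkien | 67855
2  | Le Guin | 65678
3  | Asimov  | 18603
4  | Le Guin | 9309 
5  | Tolkien | 35497
6  | Tolkien | 12971
7  | Tolkien | 32658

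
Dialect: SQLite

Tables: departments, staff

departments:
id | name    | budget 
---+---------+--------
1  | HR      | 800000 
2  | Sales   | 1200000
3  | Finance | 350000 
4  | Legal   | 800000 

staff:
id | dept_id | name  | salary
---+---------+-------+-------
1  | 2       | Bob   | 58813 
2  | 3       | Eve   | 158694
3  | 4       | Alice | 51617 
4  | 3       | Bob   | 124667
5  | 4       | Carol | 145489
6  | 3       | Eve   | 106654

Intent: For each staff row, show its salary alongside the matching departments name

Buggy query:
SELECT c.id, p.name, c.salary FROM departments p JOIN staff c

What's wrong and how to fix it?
Bug: Missing join condition: each staff row is matched to all departments rows instead of just its own

Fix: Add ON c.dept_id = p.id to the JOIN

Corrected query:
SELECT c.id, p.name, c.salary FROM departments p JOIN staff c ON c.dept_id = p.id

Result:
id | name    | salary
---+---------+-------
1  | Sales   | 58813 
2  | Finance | 158694
3  | Legal   | 51617 
4  | Finance | 124667
5  | Legal   | 145489
6  | Finance | 106654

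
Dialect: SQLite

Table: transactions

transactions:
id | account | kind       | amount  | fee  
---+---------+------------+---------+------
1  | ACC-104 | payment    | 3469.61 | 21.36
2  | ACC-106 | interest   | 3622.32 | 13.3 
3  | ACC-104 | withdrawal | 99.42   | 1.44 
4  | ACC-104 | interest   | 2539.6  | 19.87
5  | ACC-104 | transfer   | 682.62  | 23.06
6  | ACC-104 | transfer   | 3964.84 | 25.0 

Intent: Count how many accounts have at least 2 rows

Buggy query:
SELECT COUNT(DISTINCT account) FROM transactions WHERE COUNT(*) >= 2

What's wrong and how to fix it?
Bug: WHERE filters individual rows, not groups, so a group-level COUNT is invalid there

Fix: Group first with HAVING COUNT(*) >= 2, then COUNT the resulting groups

Corrected query:
SELECT COUNT(*) FROM (SELECT account FROM transactions GROUP BY account HAVING COUNT(*) >= 2)

Result:
COUNT(*)
--------
1       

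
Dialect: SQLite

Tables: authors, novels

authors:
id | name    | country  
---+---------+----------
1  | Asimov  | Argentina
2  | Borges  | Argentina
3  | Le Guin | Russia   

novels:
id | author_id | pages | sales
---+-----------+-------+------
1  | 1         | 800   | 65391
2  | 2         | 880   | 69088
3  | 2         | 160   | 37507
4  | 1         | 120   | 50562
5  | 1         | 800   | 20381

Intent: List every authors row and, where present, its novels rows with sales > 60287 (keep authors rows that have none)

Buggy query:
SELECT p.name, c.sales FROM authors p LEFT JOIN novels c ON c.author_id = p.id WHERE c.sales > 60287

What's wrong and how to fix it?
Bug: A WHERE condition on the right-hand table after LEFT JOIN drops unmatched parents

Fix: Put 'c.sales > 60287' in the JOIN's ON clause instead of WHERE

Corrected query:
SELECT p.name, c.sales FROM authors p LEFT JOIN novels c ON c.author_id = p.id AND c.sales > 60287

Result:
name    | sales
--------+------
Asimov  | 65391
Borges  | 69088
Le Guin | NULL 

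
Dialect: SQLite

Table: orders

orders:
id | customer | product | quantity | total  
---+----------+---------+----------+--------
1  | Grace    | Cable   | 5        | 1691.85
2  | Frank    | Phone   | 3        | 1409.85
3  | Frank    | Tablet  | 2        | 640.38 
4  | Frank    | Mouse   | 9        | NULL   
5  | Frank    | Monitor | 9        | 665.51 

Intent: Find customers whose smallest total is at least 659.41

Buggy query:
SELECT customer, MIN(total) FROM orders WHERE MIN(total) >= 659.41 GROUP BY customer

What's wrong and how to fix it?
Bug: MIN() in WHERE is a misuse of aggregate

Fix: Use HAVING for the per-group MIN condition

Corrected query:
SELECT customer, MIN(total) FROM orders GROUP BY customer HAVING MIN(total) >= 659.41

Result:
customer | MIN(total)
---------+-----------
Grace    | 1691.85   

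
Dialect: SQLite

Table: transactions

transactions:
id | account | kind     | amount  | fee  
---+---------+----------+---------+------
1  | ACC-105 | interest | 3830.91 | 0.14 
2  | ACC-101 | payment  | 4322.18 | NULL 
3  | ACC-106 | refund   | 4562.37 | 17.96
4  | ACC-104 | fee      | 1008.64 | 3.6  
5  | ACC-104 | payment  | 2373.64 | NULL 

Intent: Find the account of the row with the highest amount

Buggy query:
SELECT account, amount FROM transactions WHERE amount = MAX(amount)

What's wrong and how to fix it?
Bug: WHERE is evaluated per row; an aggregate over the whole table isn't defined there

Fix: Wrap MAX in a scalar subquery so WHERE compares against a single value

Corrected query:
SELECT account, amount FROM transactions WHERE amount = (SELECT MAX(amount) FROM transactions)

Result:
account | amount 
--------+--------
ACC-106 | 4562.37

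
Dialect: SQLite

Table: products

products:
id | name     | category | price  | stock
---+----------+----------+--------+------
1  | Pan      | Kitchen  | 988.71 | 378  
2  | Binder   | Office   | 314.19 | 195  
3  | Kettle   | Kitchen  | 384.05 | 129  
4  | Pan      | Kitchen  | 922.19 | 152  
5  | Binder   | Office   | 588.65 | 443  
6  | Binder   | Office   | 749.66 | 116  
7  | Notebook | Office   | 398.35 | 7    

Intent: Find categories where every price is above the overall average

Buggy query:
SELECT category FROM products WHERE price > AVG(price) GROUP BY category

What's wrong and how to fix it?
Bug: AVG() is an aggregate; it can't sit directly in WHERE

Fix: Compute the overall average in a scalar subquery and compare each group's MIN against it in HAVING

Corrected query:
SELECT category FROM products GROUP BY category HAVING MIN(price) > (SELECT AVG(price) FROM products)

Result:
(no rows)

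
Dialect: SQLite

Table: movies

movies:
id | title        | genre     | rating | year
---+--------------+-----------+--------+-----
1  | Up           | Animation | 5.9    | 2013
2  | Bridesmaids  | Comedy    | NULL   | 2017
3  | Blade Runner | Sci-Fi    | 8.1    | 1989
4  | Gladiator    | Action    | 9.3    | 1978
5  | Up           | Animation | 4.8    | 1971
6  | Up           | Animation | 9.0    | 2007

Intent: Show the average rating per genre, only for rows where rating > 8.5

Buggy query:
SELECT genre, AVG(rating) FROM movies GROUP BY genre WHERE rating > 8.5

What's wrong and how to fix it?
Bug: WHERE cannot follow GROUP BY

Fix: Place WHERE between FROM and GROUP BY

Corrected query:
SELECT genre, AVG(rating) FROM movies WHERE rating > 8.5 GROUP BY genre

Result:
genre     | AVG(rating)
----------+------------
Action    | 9.3        
Animation | 9          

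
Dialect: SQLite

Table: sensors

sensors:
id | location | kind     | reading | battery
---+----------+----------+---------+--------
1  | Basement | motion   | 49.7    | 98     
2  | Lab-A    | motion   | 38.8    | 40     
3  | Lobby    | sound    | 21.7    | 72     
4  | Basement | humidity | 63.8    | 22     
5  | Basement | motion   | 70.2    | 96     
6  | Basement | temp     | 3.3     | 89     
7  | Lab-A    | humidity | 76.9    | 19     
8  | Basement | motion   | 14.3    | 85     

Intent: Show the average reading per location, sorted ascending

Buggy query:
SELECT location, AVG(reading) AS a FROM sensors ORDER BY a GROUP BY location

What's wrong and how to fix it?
Bug: ORDER BY appears before GROUP BY; SQL clause order requires GROUP BY first

Fix: Move ORDER BY to the end, after GROUP BY

Corrected query:
SELECT location, AVG(reading) AS a FROM sensors GROUP BY location ORDER BY a

Result:
location | a    
---------+------
Lobby    | 21.7 
Basement | 40.26
Lab-A    | 57.85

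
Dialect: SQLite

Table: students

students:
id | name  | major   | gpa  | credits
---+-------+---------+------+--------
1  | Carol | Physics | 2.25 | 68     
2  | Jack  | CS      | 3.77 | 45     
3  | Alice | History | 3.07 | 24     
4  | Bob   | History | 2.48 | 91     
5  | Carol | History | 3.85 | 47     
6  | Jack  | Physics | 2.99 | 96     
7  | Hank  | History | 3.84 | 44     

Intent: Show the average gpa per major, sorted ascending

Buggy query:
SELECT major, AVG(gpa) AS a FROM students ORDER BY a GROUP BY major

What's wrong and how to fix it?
Bug: GROUP BY must precede ORDER BY

Fix: Reorder: SELECT … FROM … GROUP BY … ORDER BY …

Corrected query:
SELECT major, AVG(gpa) AS a FROM students GROUP BY major ORDER BY a

Result:
major   | a   
--------+-----
Physics | 2.62
History | 3.31
CS      | 3.77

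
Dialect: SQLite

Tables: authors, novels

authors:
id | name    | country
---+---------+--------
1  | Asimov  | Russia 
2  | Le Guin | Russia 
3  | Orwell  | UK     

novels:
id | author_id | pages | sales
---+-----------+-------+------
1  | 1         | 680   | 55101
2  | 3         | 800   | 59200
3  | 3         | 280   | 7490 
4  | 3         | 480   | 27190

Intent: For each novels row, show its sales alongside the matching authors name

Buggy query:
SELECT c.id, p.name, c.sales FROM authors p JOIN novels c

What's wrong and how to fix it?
Bug: Missing join condition: each novels row is matched to all authors rows instead of just its own

Fix: Add ON c.author_id = p.id to the JOIN

Corrected query:
SELECT c.id, p.name, c.sales FROM authors p JOIN novels c ON c.author_id = p.id

Result:
id | name   | sales
---+--------+------
1  | Asimov | 55101
2  | Orwell | 59200
3  | Orwell | 7490 
4  | Orwell | 27190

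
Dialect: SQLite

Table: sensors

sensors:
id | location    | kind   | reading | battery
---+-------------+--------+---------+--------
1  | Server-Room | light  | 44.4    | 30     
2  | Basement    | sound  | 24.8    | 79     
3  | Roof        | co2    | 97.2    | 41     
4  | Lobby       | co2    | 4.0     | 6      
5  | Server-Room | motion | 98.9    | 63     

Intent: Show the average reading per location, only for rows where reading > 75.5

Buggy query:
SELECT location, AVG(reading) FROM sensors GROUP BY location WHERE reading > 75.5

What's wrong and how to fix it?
Bug: WHERE cannot follow GROUP BY

Fix: Place WHERE between FROM and GROUP BY

Corrected query:
SELECT location, AVG(reading) FROM sensors WHERE reading > 75.5 GROUP BY location

Result:
location    | AVG(reading)
------------+-------------
Roof        | 97.2        
Server-Room | 98.9        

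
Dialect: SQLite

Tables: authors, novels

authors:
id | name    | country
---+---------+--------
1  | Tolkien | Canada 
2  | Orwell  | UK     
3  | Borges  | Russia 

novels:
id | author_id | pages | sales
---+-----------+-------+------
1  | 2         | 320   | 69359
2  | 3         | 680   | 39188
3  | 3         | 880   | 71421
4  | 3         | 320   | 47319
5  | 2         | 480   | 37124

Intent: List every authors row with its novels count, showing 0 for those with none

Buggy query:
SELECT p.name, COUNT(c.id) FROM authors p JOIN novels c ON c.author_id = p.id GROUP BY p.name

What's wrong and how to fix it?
Bug: An inner join excludes parents with zero children

Fix: Switch to LEFT JOIN to retain unmatched parent rows

Corrected query:
SELECT p.name, COUNT(c.id) FROM authors p LEFT JOIN novels c ON c.author_id = p.id GROUP BY p.name

Result:
name    | COUNT(c.id)
--------+------------
Borges  | 3          
Orwell  | 2          
Tolkien | 0          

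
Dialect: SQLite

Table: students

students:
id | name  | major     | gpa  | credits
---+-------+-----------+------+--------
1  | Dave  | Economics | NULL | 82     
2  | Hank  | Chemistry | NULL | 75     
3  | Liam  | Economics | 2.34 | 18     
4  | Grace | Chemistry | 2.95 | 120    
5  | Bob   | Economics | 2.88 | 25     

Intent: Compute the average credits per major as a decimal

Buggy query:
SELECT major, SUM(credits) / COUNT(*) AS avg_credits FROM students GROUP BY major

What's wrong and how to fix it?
Bug: SUM(credits) and COUNT(*) are both integers; the division truncates the fractional part

Fix: Multiply by 1.0 (or CAST to REAL) to force floating-point division

Corrected query:
SELECT major, SUM(credits) * 1.0 / COUNT(*) AS avg_credits FROM students GROUP BY major

Result:
major     | avg_credits
----------+------------
Chemistry | 97.5       
Economics | 41.666667  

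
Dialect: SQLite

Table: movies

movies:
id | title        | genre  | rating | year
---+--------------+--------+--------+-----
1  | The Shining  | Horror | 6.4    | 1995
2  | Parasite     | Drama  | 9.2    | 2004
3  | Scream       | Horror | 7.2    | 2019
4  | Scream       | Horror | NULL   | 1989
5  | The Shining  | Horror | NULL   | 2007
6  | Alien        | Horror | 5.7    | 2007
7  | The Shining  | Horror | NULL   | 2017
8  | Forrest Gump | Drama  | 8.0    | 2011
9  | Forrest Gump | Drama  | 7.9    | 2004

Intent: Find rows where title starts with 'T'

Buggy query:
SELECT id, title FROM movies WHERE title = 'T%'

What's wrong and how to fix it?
Bug: '=' compares the literal string including the % character; pattern matching needs LIKE

Fix: Use LIKE for wildcard pattern matching

Corrected query:
SELECT id, title FROM movies WHERE title LIKE 'T%'

Result:
id | title      
---+------------
1  | The Shining
5  | The Shining
7  | The Shining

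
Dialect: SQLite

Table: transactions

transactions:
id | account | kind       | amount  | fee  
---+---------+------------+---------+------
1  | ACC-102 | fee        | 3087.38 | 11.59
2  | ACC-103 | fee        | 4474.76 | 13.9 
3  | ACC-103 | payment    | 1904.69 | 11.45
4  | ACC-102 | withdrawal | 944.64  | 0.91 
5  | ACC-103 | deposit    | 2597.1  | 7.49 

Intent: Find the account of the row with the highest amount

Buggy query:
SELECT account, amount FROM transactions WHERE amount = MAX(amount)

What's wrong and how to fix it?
Bug: WHERE is evaluated per row; an aggregate over the whole table isn't defined there

Fix: Use a subquery: WHERE amount = (SELECT MAX(amount) FROM transactions)

Corrected query:
SELECT account, amount FROM transactions WHERE amount = (SELECT MAX(amount) FROM transactions)

Result:
account | amount 
--------+--------
ACC-103 | 4474.76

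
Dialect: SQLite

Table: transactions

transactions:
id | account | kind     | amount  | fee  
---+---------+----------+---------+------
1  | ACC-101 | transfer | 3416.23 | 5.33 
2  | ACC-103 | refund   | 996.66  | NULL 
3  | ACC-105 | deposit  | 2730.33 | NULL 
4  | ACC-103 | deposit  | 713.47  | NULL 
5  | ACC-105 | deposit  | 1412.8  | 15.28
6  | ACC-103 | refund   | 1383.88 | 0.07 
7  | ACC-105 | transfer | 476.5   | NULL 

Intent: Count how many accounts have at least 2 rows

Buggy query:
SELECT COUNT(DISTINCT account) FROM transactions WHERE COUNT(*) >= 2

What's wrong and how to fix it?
Bug: COUNT(*) cannot appear in WHERE; the per-group count doesn't exist yet

Fix: Group first with HAVING COUNT(*) >= 2, then COUNT the resulting groups

Corrected query:
SELECT COUNT(*) FROM (SELECT account FROM transactions GROUP BY account HAVING COUNT(*) >= 2)

Result:
COUNT(*)
--------
2       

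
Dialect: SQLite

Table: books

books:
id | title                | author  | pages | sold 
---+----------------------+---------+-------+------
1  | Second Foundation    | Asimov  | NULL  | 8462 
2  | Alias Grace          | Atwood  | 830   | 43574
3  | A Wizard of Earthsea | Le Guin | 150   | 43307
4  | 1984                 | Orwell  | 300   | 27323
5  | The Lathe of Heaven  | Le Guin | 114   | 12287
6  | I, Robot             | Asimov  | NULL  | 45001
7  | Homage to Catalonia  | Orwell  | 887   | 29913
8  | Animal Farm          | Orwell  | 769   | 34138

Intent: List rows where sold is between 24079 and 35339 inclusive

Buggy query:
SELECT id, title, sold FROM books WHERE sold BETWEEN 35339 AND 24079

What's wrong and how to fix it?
Bug: The bounds are reversed; BETWEEN a AND b requires a <= b to match anything

Fix: Write BETWEEN 24079 AND 35339

Corrected query:
SELECT id, title, sold FROM books WHERE sold BETWEEN 24079 AND 35339

Result:
id | title               | sold 
---+---------------------+------
4  | 1984                | 27323
7  | Homage to Catalonia | 29913
8  | Animal Farm         | 34138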